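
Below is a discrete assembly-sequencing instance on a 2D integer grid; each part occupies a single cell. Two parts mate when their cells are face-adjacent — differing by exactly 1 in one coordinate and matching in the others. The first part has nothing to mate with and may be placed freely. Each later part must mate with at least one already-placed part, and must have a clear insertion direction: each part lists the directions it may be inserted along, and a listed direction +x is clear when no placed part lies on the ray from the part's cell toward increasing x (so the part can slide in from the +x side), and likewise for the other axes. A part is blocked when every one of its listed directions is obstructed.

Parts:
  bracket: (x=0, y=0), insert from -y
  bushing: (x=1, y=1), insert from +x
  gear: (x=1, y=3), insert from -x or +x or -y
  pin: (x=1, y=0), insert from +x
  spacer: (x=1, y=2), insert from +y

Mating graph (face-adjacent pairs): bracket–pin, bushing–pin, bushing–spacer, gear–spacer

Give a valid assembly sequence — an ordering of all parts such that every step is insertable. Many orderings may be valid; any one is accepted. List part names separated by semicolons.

bushing; pin; spacer; bracket; gear

1. bushing@(1, 1) [+x clear] — {bushing}
2. pin@(1, 0) [+x clear] — {bushing, pin}
3. spacer@(1, 2) [+y clear] — {bushing, pin, spacer}
4. bracket@(0, 0) [-y clear] — {bracket, bushing, pin, spacer}
5. gear@(1, 3) [-x clear] — {bracket, bushing, gear, pin, spacer}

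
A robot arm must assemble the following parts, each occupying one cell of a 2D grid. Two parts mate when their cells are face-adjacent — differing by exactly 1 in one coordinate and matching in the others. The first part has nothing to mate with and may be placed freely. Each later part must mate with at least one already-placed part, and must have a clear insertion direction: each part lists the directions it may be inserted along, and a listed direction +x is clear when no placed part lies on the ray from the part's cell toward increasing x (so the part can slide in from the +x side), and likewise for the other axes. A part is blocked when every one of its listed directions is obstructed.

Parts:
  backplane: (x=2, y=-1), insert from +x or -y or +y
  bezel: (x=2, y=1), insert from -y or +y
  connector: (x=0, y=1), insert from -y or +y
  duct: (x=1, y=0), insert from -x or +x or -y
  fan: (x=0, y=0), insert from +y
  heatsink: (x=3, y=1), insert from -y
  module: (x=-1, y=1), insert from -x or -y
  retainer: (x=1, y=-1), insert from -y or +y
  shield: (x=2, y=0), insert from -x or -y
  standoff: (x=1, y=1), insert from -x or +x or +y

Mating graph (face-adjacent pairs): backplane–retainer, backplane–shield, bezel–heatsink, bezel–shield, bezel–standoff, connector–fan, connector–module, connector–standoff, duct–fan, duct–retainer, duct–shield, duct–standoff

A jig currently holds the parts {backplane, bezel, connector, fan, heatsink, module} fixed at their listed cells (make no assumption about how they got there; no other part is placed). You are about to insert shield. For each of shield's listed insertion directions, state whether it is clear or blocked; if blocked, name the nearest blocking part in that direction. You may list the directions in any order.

-x: nearest on ray is fan@(0, 0) ⇒ blocked
-y: nearest on ray is backplane@(2, -1) ⇒ blocked

-x: blocked by fan; -y: blocked by backplane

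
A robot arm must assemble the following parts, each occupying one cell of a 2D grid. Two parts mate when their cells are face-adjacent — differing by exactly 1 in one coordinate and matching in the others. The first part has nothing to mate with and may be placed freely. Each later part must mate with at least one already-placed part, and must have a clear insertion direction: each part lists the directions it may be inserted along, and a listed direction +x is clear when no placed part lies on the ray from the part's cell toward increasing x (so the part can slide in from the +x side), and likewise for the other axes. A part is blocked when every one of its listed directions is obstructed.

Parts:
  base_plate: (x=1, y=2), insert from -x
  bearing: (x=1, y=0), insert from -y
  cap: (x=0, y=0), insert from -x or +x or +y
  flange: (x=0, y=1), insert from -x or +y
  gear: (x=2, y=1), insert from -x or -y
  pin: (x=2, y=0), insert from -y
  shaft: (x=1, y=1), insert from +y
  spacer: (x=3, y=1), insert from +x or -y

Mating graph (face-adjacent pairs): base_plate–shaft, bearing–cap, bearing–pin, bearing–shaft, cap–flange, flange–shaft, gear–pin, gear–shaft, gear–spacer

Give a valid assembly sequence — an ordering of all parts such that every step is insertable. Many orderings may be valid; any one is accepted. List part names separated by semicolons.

1. spacer@(3, 1) [+x clear] — {spacer}
2. gear@(2, 1) [-x clear] — {gear, spacer}
3. shaft@(1, 1) [+y clear] — {gear, shaft, spacer}
4. base_plate@(1, 2) [-x clear] — {base_plate, gear, shaft, spacer}
5. flange@(0, 1) [-x clear] — {base_plate, flange, gear, shaft, spacer}
6. pin@(2, 0) [-y clear] — {base_plate, flange, gear, pin, shaft, spacer}
7. cap@(0, 0) [-x clear] — {base_plate, cap, flange, gear, pin, shaft, spacer}
8. bearing@(1, 0) [-y clear] — {base_plate, bearing, cap, flange, gear, pin, shaft, spacer}

spacer; gear; shaft; base_plate; flange; pin; cap; bearing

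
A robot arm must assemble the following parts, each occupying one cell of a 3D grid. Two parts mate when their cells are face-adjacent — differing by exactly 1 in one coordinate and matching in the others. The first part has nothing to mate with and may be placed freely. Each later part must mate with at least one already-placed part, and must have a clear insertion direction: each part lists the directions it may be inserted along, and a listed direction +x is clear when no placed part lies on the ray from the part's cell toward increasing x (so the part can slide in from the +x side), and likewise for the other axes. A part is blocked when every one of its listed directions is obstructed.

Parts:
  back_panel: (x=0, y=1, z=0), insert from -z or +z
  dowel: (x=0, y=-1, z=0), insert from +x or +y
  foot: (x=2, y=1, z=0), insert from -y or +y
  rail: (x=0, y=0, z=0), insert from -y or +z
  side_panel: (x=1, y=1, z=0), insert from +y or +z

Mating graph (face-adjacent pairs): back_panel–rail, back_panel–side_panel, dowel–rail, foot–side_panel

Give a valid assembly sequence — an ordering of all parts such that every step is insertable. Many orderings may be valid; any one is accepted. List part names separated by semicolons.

1. back_panel@(0, 1, 0) [-z clear] — {back_panel}
2. rail@(0, 0, 0) [-y clear] — {back_panel, rail}
3. dowel@(0, -1, 0) [+x clear] — {back_panel, dowel, rail}
4. side_panel@(1, 1, 0) [+y clear] — {back_panel, dowel, rail, side_panel}
5. foot@(2, 1, 0) [-y clear] — {back_panel, dowel, foot, rail, side_panel}

back_panel; rail; dowel; side_panel; foot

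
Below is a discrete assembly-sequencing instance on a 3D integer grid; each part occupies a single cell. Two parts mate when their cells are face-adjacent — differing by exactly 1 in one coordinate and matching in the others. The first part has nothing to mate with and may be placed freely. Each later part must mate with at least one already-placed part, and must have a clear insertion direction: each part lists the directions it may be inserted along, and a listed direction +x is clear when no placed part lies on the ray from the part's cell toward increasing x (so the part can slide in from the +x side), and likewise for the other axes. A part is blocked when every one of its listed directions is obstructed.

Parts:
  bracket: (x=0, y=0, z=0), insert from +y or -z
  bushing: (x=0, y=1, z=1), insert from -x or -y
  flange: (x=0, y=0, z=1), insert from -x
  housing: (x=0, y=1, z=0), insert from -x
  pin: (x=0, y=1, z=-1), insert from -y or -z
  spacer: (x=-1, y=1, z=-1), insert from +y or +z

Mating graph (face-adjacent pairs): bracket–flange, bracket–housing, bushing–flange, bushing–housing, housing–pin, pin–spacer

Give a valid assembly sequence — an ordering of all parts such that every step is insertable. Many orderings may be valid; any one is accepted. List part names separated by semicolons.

1. pin@(0, 1, -1) [-y clear] — {pin}
2. housing@(0, 1, 0) [-x clear] — {housing, pin}
3. bracket@(0, 0, 0) [-z clear] — {bracket, housing, pin}
4. flange@(0, 0, 1) [-x clear] — {bracket, flange, housing, pin}
5. spacer@(-1, 1, -1) [+y clear] — {bracket, flange, housing, pin, spacer}
6. bushing@(0, 1, 1) [-x clear] — {bracket, bushing, flange, housing, pin, spacer}

pin; housing; bracket; flange; spacer; bushing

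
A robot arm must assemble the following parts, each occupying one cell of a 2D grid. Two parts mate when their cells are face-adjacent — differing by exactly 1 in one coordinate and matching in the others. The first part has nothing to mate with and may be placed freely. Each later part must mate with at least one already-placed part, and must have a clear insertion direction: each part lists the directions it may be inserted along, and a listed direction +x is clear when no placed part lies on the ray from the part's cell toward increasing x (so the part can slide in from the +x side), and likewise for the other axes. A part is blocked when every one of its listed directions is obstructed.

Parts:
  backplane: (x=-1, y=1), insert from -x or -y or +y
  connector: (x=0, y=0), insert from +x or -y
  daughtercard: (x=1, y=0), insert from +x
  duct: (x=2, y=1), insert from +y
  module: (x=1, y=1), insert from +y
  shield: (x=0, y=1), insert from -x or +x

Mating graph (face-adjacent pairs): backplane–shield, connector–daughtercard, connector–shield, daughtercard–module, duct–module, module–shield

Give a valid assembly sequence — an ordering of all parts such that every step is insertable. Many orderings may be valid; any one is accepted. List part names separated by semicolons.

connector; shield; backplane; daughtercard; module; duct

1. connector@(0, 0) [+x clear] — {connector}
2. shield@(0, 1) [-x clear] — {connector, shield}
3. backplane@(-1, 1) [-x clear] — {backplane, connector, shield}
4. daughtercard@(1, 0) [+x clear] — {backplane, connector, daughtercard, shield}
5. module@(1, 1) [+y clear] — {backplane, connector, daughtercard, module, shield}
6. duct@(2, 1) [+y clear] — {backplane, connector, daughtercard, duct, module, shield}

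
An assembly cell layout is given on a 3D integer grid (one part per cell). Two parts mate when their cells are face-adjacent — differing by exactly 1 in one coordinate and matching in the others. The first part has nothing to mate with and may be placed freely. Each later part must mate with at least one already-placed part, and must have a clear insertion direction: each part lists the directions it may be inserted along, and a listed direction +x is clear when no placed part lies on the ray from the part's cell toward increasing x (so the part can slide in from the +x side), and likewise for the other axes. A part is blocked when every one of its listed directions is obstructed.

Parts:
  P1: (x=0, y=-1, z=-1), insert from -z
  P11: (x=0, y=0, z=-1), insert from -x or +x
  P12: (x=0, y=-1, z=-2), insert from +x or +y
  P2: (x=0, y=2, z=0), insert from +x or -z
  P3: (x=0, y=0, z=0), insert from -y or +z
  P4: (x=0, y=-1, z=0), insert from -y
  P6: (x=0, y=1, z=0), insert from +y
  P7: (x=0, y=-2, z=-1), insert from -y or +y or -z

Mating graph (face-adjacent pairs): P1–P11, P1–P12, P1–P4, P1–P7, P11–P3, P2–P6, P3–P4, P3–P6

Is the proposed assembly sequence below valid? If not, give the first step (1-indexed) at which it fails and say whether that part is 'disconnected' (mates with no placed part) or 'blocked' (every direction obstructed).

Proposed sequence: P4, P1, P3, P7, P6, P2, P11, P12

Valid

1. P4@(0, -1, 0) [-y clear] — {P4}
2. P1@(0, -1, -1) [-z clear] — {P1, P4}
3. P3@(0, 0, 0) [+z clear] — {P1, P3, P4}
4. P7@(0, -2, -1) [-y clear] — {P1, P3, P4, P7}
5. P6@(0, 1, 0) [+y clear] — {P1, P3, P4, P6, P7}
6. P2@(0, 2, 0) [+x clear] — {P1, P2, P3, P4, P6, P7}
7. P11@(0, 0, -1) [-x clear] — {P1, P11, P2, P3, P4, P6, P7}
8. P12@(0, -1, -2) [+x clear] — {P1, P11, P12, P2, P3, P4, P6, P7}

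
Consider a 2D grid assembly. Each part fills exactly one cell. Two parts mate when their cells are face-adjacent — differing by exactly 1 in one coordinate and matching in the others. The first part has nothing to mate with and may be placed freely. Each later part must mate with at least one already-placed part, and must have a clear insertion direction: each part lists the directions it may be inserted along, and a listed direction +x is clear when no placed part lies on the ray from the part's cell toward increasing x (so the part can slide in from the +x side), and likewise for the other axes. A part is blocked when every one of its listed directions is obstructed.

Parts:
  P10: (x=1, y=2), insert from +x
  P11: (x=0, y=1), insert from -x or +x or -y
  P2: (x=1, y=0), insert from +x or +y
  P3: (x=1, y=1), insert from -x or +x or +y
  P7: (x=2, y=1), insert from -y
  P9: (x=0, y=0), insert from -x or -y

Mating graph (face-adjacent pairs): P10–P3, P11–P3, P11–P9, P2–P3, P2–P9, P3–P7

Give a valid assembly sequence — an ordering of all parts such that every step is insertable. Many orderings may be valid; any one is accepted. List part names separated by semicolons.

1. P3@(1, 1) [-x clear] — {P3}
2. P2@(1, 0) [+x clear] — {P2, P3}
3. P11@(0, 1) [-x clear] — {P11, P2, P3}
4. P7@(2, 1) [-y clear] — {P11, P2, P3, P7}
5. P9@(0, 0) [-x clear] — {P11, P2, P3, P7, P9}
6. P10@(1, 2) [+x clear] — {P10, P11, P2, P3, P7, P9}

P3; P2; P11; P7; P9; P10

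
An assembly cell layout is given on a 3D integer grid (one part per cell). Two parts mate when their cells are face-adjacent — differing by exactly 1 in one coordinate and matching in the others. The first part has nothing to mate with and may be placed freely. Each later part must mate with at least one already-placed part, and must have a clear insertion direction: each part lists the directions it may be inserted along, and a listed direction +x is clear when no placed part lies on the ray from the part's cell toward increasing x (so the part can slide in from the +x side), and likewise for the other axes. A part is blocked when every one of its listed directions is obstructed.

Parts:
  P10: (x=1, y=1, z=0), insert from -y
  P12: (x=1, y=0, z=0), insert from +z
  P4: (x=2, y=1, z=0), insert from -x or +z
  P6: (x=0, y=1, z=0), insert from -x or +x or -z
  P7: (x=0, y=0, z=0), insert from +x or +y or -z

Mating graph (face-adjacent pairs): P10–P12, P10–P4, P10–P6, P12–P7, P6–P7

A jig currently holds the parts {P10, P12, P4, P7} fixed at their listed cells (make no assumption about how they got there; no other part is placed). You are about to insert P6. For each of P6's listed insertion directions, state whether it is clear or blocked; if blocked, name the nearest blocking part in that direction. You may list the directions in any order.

+x: blocked by P10; -x: clear; -z: clear

-x: ray from P6(0, 1, 0) has no placed part ⇒ clear
+x: nearest on ray is P10@(1, 1, 0) ⇒ blocked
-z: ray from P6(0, 1, 0) has no placed part ⇒ clear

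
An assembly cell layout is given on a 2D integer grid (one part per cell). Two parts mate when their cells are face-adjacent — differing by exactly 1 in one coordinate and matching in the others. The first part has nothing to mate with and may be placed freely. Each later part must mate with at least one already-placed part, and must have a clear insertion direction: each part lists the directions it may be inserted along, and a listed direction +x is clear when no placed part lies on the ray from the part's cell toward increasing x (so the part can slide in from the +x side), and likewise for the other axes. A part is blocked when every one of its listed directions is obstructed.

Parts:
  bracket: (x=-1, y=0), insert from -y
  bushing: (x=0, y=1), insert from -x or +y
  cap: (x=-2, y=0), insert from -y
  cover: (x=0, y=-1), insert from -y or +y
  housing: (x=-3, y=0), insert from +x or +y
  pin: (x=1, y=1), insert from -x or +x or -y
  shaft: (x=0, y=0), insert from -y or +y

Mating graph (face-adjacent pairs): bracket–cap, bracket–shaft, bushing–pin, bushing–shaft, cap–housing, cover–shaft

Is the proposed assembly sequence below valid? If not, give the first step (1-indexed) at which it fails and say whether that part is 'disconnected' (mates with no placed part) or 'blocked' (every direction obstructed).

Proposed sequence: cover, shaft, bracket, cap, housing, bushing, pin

Valid

1. cover@(0, -1) [-y clear] — {cover}
2. shaft@(0, 0) [+y clear] — {cover, shaft}
3. bracket@(-1, 0) [-y clear] — {bracket, cover, shaft}
4. cap@(-2, 0) [-y clear] — {bracket, cap, cover, shaft}
5. housing@(-3, 0) [+y clear] — {bracket, cap, cover, housing, shaft}
6. bushing@(0, 1) [-x clear] — {bracket, bushing, cap, cover, housing, shaft}
7. pin@(1, 1) [+x clear] — {bracket, bushing, cap, cover, housing, pin, shaft}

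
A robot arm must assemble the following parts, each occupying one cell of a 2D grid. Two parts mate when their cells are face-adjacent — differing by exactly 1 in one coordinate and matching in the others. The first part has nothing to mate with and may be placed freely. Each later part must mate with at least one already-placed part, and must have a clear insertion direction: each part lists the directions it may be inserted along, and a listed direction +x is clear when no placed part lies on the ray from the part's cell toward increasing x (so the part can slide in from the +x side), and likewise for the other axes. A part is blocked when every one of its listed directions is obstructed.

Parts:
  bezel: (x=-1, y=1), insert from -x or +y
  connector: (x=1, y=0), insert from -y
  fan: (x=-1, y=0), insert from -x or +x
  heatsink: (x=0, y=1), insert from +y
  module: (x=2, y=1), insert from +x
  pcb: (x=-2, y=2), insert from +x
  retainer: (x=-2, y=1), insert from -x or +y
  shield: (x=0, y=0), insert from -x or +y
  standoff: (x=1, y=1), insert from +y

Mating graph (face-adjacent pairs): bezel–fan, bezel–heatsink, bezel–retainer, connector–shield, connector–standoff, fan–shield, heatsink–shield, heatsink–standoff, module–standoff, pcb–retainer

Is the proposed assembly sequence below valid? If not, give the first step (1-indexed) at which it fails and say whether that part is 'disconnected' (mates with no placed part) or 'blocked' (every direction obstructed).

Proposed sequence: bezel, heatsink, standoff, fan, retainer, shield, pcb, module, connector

Invalid at step 6 (blocked)

1. bezel@(-1, 1) [-x clear] — {bezel}
2. heatsink@(0, 1) [+y clear] — {bezel, heatsink}
3. standoff@(1, 1) [+y clear] — {bezel, heatsink, standoff}
4. fan@(-1, 0) [-x clear] — {bezel, fan, heatsink, standoff}
5. retainer@(-2, 1) [-x clear] — {bezel, fan, heatsink, retainer, standoff}
6. shield@(0, 0) — -x/+y all obstructed ⇒ blocked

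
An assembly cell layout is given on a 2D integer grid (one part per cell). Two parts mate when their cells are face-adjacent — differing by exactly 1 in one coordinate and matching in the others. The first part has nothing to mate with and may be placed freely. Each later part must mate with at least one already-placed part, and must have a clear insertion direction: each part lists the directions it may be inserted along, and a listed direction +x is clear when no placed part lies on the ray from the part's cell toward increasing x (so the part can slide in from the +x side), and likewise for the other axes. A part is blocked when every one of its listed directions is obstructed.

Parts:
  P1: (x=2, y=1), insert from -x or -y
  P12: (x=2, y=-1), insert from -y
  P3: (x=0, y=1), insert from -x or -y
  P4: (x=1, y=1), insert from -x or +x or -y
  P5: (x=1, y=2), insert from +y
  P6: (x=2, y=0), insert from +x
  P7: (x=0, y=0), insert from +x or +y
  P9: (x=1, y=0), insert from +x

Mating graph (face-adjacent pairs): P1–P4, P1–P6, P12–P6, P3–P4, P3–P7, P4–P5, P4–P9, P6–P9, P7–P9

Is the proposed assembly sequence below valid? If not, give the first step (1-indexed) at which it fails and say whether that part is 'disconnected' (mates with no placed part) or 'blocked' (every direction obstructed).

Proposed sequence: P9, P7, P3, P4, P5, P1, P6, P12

1. P9@(1, 0) [+x clear] — {P9}
2. P7@(0, 0) [+y clear] — {P7, P9}
3. P3@(0, 1) [-x clear] — {P3, P7, P9}
4. P4@(1, 1) [+x clear] — {P3, P4, P7, P9}
5. P5@(1, 2) [+y clear] — {P3, P4, P5, P7, P9}
6. P1@(2, 1) [-y clear] — {P1, P3, P4, P5, P7, P9}
7. P6@(2, 0) [+x clear] — {P1, P3, P4, P5, P6, P7, P9}
8. P12@(2, -1) [-y clear] — {P1, P12, P3, P4, P5, P6, P7, P9}

Valid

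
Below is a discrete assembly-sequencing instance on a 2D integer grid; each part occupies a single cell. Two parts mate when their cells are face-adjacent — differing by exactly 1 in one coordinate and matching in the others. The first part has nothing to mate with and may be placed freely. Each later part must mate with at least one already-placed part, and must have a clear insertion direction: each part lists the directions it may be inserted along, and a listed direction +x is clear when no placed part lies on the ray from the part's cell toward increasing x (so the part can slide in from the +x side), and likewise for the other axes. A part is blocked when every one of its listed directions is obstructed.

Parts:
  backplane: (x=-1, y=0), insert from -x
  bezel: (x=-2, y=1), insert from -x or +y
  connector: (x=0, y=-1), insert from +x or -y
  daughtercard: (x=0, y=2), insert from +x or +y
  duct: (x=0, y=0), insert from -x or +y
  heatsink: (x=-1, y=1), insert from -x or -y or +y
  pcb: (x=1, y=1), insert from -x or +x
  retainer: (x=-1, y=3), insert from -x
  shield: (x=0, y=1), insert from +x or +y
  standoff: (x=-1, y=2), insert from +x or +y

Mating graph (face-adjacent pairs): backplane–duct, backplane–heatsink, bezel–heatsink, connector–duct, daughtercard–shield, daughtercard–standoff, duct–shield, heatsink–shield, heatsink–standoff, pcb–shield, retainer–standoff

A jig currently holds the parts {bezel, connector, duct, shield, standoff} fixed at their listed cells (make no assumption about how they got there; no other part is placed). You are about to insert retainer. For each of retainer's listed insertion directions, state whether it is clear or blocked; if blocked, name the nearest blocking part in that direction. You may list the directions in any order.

-x: clear

-x: ray from retainer(-1, 3) has no placed part ⇒ clear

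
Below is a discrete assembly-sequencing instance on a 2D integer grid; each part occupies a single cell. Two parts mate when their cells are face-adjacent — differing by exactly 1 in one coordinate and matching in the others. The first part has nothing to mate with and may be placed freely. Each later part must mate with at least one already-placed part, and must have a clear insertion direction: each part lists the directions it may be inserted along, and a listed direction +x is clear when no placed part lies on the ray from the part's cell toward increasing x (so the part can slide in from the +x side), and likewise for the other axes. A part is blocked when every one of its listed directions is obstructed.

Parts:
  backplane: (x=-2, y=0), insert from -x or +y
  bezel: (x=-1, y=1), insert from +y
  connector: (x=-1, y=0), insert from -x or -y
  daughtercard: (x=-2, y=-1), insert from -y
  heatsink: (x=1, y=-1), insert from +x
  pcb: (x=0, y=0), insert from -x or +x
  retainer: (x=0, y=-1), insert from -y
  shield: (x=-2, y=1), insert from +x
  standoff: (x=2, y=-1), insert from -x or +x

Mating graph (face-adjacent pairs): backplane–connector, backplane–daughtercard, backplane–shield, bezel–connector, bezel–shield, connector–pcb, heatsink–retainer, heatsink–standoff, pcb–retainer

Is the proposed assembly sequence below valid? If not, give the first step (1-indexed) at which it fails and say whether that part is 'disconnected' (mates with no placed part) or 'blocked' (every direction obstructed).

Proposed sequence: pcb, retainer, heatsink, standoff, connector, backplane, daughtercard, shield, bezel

Valid

1. pcb@(0, 0) [-x clear] — {pcb}
2. retainer@(0, -1) [-y clear] — {pcb, retainer}
3. heatsink@(1, -1) [+x clear] — {heatsink, pcb, retainer}
4. standoff@(2, -1) [+x clear] — {heatsink, pcb, retainer, standoff}
5. connector@(-1, 0) [-x clear] — {connector, heatsink, pcb, retainer, standoff}
6. backplane@(-2, 0) [-x clear] — {backplane, connector, heatsink, pcb, retainer, standoff}
7. daughtercard@(-2, -1) [-y clear] — {backplane, connector, daughtercard, heatsink, pcb, retainer, standoff}
8. shield@(-2, 1) [+x clear] — {backplane, connector, daughtercard, heatsink, pcb, retainer, shield, standoff}
9. bezel@(-1, 1) [+y clear] — {backplane, bezel, connector, daughtercard, heatsink, pcb, retainer, shield, standoff}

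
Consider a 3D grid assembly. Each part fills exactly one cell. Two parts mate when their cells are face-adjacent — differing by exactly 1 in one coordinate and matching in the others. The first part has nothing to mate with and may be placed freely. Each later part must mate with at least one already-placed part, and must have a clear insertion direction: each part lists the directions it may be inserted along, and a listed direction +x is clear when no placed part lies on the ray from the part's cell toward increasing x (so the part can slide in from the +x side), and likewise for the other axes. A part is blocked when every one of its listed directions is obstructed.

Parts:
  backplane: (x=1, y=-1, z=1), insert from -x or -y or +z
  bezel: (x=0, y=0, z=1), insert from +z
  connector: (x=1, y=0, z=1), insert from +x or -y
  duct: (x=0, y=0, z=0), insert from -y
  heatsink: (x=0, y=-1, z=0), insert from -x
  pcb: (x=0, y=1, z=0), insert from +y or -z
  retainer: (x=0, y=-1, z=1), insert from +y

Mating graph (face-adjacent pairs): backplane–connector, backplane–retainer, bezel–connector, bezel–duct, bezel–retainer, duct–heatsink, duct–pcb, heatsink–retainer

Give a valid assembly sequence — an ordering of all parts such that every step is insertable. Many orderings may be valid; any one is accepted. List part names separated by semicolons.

1. connector@(1, 0, 1) [+x clear] — {connector}
2. backplane@(1, -1, 1) [-x clear] — {backplane, connector}
3. retainer@(0, -1, 1) [+y clear] — {backplane, connector, retainer}
4. bezel@(0, 0, 1) [+z clear] — {backplane, bezel, connector, retainer}
5. duct@(0, 0, 0) [-y clear] — {backplane, bezel, connector, duct, retainer}
6. pcb@(0, 1, 0) [+y clear] — {backplane, bezel, connector, duct, pcb, retainer}
7. heatsink@(0, -1, 0) [-x clear] — {backplane, bezel, connector, duct, heatsink, pcb, retainer}

connector; backplane; retainer; bezel; duct; pcb; heatsink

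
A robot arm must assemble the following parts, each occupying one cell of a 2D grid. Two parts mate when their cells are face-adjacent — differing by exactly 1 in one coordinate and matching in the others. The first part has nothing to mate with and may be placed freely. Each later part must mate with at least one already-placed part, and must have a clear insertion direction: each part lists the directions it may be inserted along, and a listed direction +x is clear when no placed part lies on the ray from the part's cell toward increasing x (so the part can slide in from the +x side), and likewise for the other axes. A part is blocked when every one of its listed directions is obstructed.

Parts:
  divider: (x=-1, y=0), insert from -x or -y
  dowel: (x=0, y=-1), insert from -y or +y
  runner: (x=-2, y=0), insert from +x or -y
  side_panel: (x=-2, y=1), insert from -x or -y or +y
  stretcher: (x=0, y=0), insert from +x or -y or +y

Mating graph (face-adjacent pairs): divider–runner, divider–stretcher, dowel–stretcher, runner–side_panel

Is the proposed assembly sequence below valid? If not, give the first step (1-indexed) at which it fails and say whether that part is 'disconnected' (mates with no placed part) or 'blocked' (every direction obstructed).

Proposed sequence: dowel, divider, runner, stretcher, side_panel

Invalid at step 2 (disconnected)

1. dowel@(0, -1) [-y clear] — {dowel}
2. divider@(-1, 0) — no placed neighbour ⇒ disconnected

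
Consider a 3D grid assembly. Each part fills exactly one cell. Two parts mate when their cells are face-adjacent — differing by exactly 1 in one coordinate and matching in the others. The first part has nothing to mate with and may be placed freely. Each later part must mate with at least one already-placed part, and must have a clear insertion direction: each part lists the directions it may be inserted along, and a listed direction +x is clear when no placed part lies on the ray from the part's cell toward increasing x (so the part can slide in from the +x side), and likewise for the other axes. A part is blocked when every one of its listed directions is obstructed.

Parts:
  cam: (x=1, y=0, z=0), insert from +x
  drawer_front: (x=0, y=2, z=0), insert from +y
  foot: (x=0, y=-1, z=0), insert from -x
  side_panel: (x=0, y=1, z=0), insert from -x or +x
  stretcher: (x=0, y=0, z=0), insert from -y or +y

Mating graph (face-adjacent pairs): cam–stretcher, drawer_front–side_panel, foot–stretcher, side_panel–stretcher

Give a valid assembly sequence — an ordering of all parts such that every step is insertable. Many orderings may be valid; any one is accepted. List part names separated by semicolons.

1. cam@(1, 0, 0) [+x clear] — {cam}
2. stretcher@(0, 0, 0) [-y clear] — {cam, stretcher}
3. foot@(0, -1, 0) [-x clear] — {cam, foot, stretcher}
4. side_panel@(0, 1, 0) [-x clear] — {cam, foot, side_panel, stretcher}
5. drawer_front@(0, 2, 0) [+y clear] — {cam, drawer_front, foot, side_panel, stretcher}

cam; stretcher; foot; side_panel; drawer_front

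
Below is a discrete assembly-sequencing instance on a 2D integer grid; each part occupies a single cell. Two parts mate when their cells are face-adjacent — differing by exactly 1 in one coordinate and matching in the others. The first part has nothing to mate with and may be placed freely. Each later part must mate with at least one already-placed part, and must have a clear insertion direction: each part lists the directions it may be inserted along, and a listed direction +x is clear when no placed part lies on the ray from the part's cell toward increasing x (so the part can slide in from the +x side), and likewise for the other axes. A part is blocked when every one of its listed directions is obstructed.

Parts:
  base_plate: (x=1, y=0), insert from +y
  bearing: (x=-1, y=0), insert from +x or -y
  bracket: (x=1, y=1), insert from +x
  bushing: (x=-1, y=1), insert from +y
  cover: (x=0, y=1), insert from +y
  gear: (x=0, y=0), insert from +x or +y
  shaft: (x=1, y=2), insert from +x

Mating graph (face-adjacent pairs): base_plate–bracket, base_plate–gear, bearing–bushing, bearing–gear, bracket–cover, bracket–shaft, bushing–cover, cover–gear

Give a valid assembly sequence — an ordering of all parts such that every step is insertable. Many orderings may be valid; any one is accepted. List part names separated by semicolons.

bushing; bearing; gear; base_plate; bracket; shaft; cover

1. bushing@(-1, 1) [+y clear] — {bushing}
2. bearing@(-1, 0) [+x clear] — {bearing, bushing}
3. gear@(0, 0) [+x clear] — {bearing, bushing, gear}
4. base_plate@(1, 0) [+y clear] — {base_plate, bearing, bushing, gear}
5. bracket@(1, 1) [+x clear] — {base_plate, bearing, bracket, bushing, gear}
6. shaft@(1, 2) [+x clear] — {base_plate, bearing, bracket, bushing, gear, shaft}
7. cover@(0, 1) [+y clear] — {base_plate, bearing, bracket, bushing, cover, gear, shaft}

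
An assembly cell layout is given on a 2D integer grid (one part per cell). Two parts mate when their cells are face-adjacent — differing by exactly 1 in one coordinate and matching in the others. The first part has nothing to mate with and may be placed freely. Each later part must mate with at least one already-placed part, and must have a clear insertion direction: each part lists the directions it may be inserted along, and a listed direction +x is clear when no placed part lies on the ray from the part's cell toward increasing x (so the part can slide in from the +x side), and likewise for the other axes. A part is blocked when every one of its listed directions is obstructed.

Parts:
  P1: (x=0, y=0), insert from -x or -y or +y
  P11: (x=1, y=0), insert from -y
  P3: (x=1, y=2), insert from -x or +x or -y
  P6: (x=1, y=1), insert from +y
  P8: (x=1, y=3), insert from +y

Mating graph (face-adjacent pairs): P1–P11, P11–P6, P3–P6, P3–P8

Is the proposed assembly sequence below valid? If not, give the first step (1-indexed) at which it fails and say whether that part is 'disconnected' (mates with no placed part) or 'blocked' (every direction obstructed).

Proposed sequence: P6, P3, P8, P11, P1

Valid

1. P6@(1, 1) [+y clear] — {P6}
2. P3@(1, 2) [-x clear] — {P3, P6}
3. P8@(1, 3) [+y clear] — {P3, P6, P8}
4. P11@(1, 0) [-y clear] — {P11, P3, P6, P8}
5. P1@(0, 0) [-x clear] — {P1, P11, P3, P6, P8}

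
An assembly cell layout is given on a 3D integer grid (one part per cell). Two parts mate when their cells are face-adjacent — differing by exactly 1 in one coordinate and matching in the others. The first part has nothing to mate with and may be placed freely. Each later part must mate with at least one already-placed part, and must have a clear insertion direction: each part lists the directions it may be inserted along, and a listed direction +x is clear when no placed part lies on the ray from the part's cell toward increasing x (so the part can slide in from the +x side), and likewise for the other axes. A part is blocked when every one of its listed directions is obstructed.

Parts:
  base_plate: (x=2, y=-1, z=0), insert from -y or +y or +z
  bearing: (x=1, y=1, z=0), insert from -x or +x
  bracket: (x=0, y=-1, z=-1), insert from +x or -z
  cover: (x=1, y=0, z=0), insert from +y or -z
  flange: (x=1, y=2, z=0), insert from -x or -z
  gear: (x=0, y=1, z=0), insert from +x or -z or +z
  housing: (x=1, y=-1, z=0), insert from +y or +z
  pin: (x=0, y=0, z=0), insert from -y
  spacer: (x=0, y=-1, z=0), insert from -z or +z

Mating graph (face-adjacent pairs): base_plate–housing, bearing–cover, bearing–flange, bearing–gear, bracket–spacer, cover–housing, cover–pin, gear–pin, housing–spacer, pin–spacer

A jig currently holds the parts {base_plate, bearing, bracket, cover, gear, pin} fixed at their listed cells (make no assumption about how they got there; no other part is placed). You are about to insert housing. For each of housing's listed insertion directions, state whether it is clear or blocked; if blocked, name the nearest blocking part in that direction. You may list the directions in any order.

+y: nearest on ray is cover@(1, 0, 0) ⇒ blocked
+z: ray from housing(1, -1, 0) has no placed part ⇒ clear

+y: blocked by cover; +z: clear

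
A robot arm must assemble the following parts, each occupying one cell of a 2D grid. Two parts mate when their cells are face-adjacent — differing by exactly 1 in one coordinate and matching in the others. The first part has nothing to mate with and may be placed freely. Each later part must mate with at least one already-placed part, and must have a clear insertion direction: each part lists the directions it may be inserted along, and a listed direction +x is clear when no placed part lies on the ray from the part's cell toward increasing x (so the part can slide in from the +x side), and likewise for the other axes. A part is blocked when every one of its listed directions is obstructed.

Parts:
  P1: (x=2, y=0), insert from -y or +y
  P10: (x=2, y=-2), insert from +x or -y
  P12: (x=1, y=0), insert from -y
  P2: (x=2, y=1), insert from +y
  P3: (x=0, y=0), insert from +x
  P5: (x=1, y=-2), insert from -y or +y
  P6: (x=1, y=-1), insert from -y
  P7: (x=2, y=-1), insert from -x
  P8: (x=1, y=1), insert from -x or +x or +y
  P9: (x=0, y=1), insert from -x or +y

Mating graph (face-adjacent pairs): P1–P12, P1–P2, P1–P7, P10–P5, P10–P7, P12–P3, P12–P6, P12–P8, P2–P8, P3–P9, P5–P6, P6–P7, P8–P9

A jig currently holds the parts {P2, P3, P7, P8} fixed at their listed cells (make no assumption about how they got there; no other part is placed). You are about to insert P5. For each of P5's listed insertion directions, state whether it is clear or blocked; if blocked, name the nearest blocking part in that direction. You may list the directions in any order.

-y: ray from P5(1, -2) has no placed part ⇒ clear
+y: nearest on ray is P8@(1, 1) ⇒ blocked

+y: blocked by P8; -y: clear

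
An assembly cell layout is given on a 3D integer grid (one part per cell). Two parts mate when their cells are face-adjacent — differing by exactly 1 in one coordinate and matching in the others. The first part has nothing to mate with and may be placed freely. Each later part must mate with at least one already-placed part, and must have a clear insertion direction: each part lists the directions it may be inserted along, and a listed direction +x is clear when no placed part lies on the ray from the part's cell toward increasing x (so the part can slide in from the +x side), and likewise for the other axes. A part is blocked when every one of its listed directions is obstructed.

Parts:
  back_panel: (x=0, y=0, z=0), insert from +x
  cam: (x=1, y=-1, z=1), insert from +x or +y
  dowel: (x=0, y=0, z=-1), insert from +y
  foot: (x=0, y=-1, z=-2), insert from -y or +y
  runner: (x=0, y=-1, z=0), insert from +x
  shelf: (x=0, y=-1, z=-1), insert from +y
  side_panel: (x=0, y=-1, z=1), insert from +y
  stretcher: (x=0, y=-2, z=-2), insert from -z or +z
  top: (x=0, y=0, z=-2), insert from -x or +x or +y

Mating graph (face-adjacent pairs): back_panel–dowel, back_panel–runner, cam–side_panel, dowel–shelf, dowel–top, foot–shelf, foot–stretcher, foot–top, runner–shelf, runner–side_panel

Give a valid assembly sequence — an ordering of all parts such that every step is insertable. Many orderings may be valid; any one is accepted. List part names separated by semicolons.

shelf; dowel; top; foot; back_panel; runner; stretcher; side_panel; cam

1. shelf@(0, -1, -1) [+y clear] — {shelf}
2. dowel@(0, 0, -1) [+y clear] — {dowel, shelf}
3. top@(0, 0, -2) [-x clear] — {dowel, shelf, top}
4. foot@(0, -1, -2) [-y clear] — {dowel, foot, shelf, top}
5. back_panel@(0, 0, 0) [+x clear] — {back_panel, dowel, foot, shelf, top}
6. runner@(0, -1, 0) [+x clear] — {back_panel, dowel, foot, runner, shelf, top}
7. stretcher@(0, -2, -2) [-z clear] — {back_panel, dowel, foot, runner, shelf, stretcher, top}
8. side_panel@(0, -1, 1) [+y clear] — {back_panel, dowel, foot, runner, shelf, side_panel, stretcher, top}
9. cam@(1, -1, 1) [+x clear] — {back_panel, cam, dowel, foot, runner, shelf, side_panel, stretcher, top}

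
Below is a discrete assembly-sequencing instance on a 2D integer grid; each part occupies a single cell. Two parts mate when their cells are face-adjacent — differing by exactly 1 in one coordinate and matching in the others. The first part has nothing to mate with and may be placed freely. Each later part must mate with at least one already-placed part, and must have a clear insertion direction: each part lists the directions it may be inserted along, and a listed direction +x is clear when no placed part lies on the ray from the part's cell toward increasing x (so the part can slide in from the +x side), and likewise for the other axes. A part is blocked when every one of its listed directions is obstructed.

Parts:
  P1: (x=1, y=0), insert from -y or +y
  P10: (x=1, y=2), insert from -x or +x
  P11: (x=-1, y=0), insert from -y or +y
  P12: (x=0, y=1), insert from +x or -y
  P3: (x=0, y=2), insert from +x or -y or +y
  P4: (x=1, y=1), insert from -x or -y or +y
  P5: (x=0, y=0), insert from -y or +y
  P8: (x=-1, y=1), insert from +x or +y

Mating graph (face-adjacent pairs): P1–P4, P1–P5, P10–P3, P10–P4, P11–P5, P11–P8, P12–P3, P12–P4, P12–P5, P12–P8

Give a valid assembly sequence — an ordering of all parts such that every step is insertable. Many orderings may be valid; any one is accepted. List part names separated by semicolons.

P11; P5; P8; P1; P12; P4; P10; P3

1. P11@(-1, 0) [-y clear] — {P11}
2. P5@(0, 0) [-y clear] — {P11, P5}
3. P8@(-1, 1) [+x clear] — {P11, P5, P8}
4. P1@(1, 0) [-y clear] — {P1, P11, P5, P8}
5. P12@(0, 1) [+x clear] — {P1, P11, P12, P5, P8}
6. P4@(1, 1) [+y clear] — {P1, P11, P12, P4, P5, P8}
7. P10@(1, 2) [-x clear] — {P1, P10, P11, P12, P4, P5, P8}
8. P3@(0, 2) [+y clear] — {P1, P10, P11, P12, P3, P4, P5, P8}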